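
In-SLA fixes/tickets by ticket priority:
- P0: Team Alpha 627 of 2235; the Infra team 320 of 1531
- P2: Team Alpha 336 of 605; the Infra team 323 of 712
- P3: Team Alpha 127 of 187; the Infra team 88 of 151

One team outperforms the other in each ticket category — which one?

Team Alpha

P0: Team Alpha 627/2235 = 28.1%, the Infra team 320/1531 = 20.9% → Team Alpha
P2: Team Alpha 336/605 = 55.5%, the Infra team 323/712 = 45.4% → Team Alpha
P3: Team Alpha 127/187 = 67.9%, the Infra team 88/151 = 58.3% → Team Alpha
Team Alpha has the higher rate in all 3 groups.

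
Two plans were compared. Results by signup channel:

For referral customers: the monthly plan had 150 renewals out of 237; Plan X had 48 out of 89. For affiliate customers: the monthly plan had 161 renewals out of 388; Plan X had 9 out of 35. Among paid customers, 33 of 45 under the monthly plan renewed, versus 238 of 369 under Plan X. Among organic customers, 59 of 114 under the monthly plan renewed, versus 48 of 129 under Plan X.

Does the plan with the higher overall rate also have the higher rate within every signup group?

Referral: the monthly plan 150/237 = 63.3%, Plan X 48/89 = 53.9% → the monthly plan
Affiliate: the monthly plan 161/388 = 41.5%, Plan X 9/35 = 25.7% → the monthly plan
Paid: the monthly plan 33/45 = 73.3%, Plan X 238/369 = 64.5% → the monthly plan
Organic: the monthly plan 59/114 = 51.8%, Plan X 48/129 = 37.2% → the monthly plan
Overall: the monthly plan 403/784 = 51.4%, Plan X 343/622 = 55.1% → Plan X
The monthly plan wins each signup group but Plan X wins overall — the comparison reverses. The monthly plan's customers skew toward affiliate, which has a lower base rate.

No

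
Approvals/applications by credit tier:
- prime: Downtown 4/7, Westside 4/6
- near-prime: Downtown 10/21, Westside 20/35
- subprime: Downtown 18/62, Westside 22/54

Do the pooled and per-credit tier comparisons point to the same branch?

Prime: Downtown 4/7 = 57.1%, Westside 4/6 = 66.7% → Westside
Near-prime: Downtown 10/21 = 47.6%, Westside 20/35 = 57.1% → Westside
Subprime: Downtown 18/62 = 29.0%, Westside 22/54 = 40.7% → Westside
Overall: Downtown 32/90 = 35.6%, Westside 46/95 = 48.4% → Westside
Westside wins overall and in every credit group — no reversal.

Yes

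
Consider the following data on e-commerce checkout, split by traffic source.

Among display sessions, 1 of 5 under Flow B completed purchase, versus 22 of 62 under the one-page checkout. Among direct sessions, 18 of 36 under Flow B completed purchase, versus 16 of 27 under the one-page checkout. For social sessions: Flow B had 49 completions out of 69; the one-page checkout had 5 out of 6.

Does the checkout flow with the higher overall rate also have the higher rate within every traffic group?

Display: Flow B 1/5 = 20.0%, the one-page checkout 22/62 = 35.5% → the one-page checkout
Direct: Flow B 18/36 = 50.0%, the one-page checkout 16/27 = 59.3% → the one-page checkout
Social: Flow B 49/69 = 71.0%, the one-page checkout 5/6 = 83.3% → the one-page checkout
Overall: Flow B 68/110 = 61.8%, the one-page checkout 43/95 = 45.3% → Flow B
The one-page checkout wins each traffic group but Flow B wins overall — the comparison reverses. The one-page checkout's sessions skew toward display, which has a lower base rate.

No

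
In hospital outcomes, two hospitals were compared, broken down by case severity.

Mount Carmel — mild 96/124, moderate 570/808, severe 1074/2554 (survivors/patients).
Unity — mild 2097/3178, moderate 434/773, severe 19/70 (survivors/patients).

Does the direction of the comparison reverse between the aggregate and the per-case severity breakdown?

Mild: Mount Carmel 96/124 = 77.4%, Unity 2097/3178 = 66.0% → Mount Carmel
Moderate: Mount Carmel 570/808 = 70.5%, Unity 434/773 = 56.1% → Mount Carmel
Severe: Mount Carmel 1074/2554 = 42.1%, Unity 19/70 = 27.1% → Mount Carmel
Overall: Mount Carmel 1740/3486 = 49.9%, Unity 2550/4021 = 63.4% → Unity
Mount Carmel wins each case group but Unity wins overall — the comparison reverses. Mount Carmel's patients skew toward severe, which has a lower base rate.

Yes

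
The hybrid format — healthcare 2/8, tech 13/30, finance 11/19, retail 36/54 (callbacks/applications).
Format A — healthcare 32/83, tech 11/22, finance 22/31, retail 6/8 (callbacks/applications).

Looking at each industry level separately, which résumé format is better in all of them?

Format A

Healthcare: the hybrid format 2/8 = 25.0%, Format A 32/83 = 38.6% → Format A
Tech: the hybrid format 13/30 = 43.3%, Format A 11/22 = 50.0% → Format A
Finance: the hybrid format 11/19 = 57.9%, Format A 22/31 = 71.0% → Format A
Retail: the hybrid format 36/54 = 66.7%, Format A 6/8 = 75.0% → Format A
Format A has the higher rate in all 4 groups.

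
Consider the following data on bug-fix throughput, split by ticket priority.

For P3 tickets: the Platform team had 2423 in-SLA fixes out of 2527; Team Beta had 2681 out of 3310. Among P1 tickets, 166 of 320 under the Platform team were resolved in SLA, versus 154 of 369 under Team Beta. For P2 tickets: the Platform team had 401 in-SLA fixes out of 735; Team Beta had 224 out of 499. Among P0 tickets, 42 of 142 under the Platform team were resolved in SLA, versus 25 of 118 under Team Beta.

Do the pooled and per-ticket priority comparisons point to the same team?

P3: the Platform team 2423/2527 = 95.9%, Team Beta 2681/3310 = 81.0% → the Platform team
P1: the Platform team 166/320 = 51.9%, Team Beta 154/369 = 41.7% → the Platform team
P2: the Platform team 401/735 = 54.6%, Team Beta 224/499 = 44.9% → the Platform team
P0: the Platform team 42/142 = 29.6%, Team Beta 25/118 = 21.2% → the Platform team
Overall: the Platform team 3032/3724 = 81.4%, Team Beta 3084/4296 = 71.8% → the Platform team
The Platform team wins overall and in every ticket group — no reversal.

Yes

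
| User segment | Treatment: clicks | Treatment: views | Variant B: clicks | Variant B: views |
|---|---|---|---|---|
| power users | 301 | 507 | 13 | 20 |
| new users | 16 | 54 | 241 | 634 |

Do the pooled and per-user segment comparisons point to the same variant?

No

Power users: Treatment 301/507 = 59.4%, Variant B 13/20 = 65.0% → Variant B
New users: Treatment 16/54 = 29.6%, Variant B 241/634 = 38.0% → Variant B
Overall: Treatment 317/561 = 56.5%, Variant B 254/654 = 38.8% → Treatment
Variant B wins each user group but Treatment wins overall — the comparison reverses. Variant B's views skew toward new users, which has a lower base rate.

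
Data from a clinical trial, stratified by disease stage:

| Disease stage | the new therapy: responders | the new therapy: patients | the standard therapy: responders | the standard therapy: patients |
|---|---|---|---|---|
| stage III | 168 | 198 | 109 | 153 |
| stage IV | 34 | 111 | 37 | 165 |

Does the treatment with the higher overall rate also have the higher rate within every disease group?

Stage III: the new therapy 168/198 = 84.8%, the standard therapy 109/153 = 71.2% → the new therapy
Stage IV: the new therapy 34/111 = 30.6%, the standard therapy 37/165 = 22.4% → the new therapy
Overall: the new therapy 202/309 = 65.4%, the standard therapy 146/318 = 45.9% → the new therapy
The new therapy wins overall and in every disease group — no reversal.

Yes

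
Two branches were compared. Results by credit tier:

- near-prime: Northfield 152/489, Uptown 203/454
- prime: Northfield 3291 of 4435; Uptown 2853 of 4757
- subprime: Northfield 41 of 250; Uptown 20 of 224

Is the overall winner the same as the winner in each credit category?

Near-prime: Northfield 152/489 = 31.1%, Uptown 203/454 = 44.7% → Uptown
Prime: Northfield 3291/4435 = 74.2%, Uptown 2853/4757 = 60.0% → Northfield
Subprime: Northfield 41/250 = 16.4%, Uptown 20/224 = 8.9% → Northfield
Overall: Northfield 3484/5174 = 67.3%, Uptown 3076/5435 = 56.6% → Northfield
Neither sweeps: Northfield wins 2 of 3 groups, Uptown wins 1. Northfield wins overall but not every group — no Simpson reversal.

No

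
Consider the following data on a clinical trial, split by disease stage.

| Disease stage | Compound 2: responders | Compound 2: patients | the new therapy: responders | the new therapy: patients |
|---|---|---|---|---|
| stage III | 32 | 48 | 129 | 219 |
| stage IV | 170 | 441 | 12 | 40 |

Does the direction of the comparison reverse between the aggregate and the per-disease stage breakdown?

Yes

Stage III: Compound 2 32/48 = 66.7%, the new therapy 129/219 = 58.9% → Compound 2
Stage IV: Compound 2 170/441 = 38.5%, the new therapy 12/40 = 30.0% → Compound 2
Overall: Compound 2 202/489 = 41.3%, the new therapy 141/259 = 54.4% → the new therapy
Compound 2 wins each disease group but the new therapy wins overall — the comparison reverses. Compound 2's patients skew toward stage IV, which has a lower base rate.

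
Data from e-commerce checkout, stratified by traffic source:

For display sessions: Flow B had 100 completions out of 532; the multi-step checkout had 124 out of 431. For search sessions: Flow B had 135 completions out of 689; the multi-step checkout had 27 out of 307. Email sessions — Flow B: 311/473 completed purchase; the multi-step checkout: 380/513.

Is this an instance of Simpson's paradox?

Display: Flow B 100/532 = 18.8%, the multi-step checkout 124/431 = 28.8% → the multi-step checkout
Search: Flow B 135/689 = 19.6%, the multi-step checkout 27/307 = 8.8% → Flow B
Email: Flow B 311/473 = 65.8%, the multi-step checkout 380/513 = 74.1% → the multi-step checkout
Overall: Flow B 546/1694 = 32.2%, the multi-step checkout 531/1251 = 42.4% → the multi-step checkout
Neither sweeps: Flow B wins 1 of 3 groups, the multi-step checkout wins 2. The multi-step checkout wins overall but not every group — no Simpson reversal.

No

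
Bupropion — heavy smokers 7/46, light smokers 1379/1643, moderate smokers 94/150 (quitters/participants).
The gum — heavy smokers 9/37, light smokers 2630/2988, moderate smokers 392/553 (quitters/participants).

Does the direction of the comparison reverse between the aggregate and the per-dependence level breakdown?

Heavy smokers: bupropion 7/46 = 15.2%, the gum 9/37 = 24.3% → the gum
Light smokers: bupropion 1379/1643 = 83.9%, the gum 2630/2988 = 88.0% → the gum
Moderate smokers: bupropion 94/150 = 62.7%, the gum 392/553 = 70.9% → the gum
Overall: bupropion 1480/1839 = 80.5%, the gum 3031/3578 = 84.7% → the gum
The gum wins overall and in every dependence group — no reversal.

No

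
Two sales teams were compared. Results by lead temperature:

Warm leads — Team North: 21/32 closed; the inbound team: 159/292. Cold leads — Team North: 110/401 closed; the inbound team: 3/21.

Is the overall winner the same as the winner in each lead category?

No

Warm: Team North 21/32 = 65.6%, the inbound team 159/292 = 54.5% → Team North
Cold: Team North 110/401 = 27.4%, the inbound team 3/21 = 14.3% → Team North
Overall: Team North 131/433 = 30.3%, the inbound team 162/313 = 51.8% → the inbound team
Team North wins each lead group but the inbound team wins overall — the comparison reverses. Team North's leads skew toward cold, which has a lower base rate.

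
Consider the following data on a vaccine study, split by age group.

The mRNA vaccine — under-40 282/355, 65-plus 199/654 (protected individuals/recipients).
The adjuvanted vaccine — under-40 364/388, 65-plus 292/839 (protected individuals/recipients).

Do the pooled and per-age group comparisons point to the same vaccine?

Under-40: the mRNA vaccine 282/355 = 79.4%, the adjuvanted vaccine 364/388 = 93.8% → the adjuvanted vaccine
65-plus: the mRNA vaccine 199/654 = 30.4%, the adjuvanted vaccine 292/839 = 34.8% → the adjuvanted vaccine
Overall: the mRNA vaccine 481/1009 = 47.7%, the adjuvanted vaccine 656/1227 = 53.5% → the adjuvanted vaccine
The adjuvanted vaccine wins overall and in every age group — no reversal.

Yes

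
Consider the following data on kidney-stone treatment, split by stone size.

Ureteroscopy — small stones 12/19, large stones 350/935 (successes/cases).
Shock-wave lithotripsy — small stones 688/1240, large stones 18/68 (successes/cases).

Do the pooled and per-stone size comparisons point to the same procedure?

Small stones: ureteroscopy 12/19 = 63.2%, shock-wave lithotripsy 688/1240 = 55.5% → ureteroscopy
Large stones: ureteroscopy 350/935 = 37.4%, shock-wave lithotripsy 18/68 = 26.5% → ureteroscopy
Overall: ureteroscopy 362/954 = 37.9%, shock-wave lithotripsy 706/1308 = 54.0% → shock-wave lithotripsy
Ureteroscopy wins each stone group but shock-wave lithotripsy wins overall — the comparison reverses. Ureteroscopy's cases skew toward large stones, which has a lower base rate.

No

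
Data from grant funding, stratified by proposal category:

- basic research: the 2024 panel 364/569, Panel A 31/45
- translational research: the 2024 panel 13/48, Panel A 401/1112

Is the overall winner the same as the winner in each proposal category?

Basic research: the 2024 panel 364/569 = 64.0%, Panel A 31/45 = 68.9% → Panel A
Translational research: the 2024 panel 13/48 = 27.1%, Panel A 401/1112 = 36.1% → Panel A
Overall: the 2024 panel 377/617 = 61.1%, Panel A 432/1157 = 37.3% → the 2024 panel
Panel A wins each proposal group but the 2024 panel wins overall — the comparison reverses. Panel A's proposals skew toward translational research, which has a lower base rate.

No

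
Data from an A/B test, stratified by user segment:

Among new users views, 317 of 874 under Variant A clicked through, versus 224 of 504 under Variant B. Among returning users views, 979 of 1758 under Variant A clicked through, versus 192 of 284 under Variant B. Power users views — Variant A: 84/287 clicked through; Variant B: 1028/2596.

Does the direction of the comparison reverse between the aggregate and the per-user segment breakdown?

New users: Variant A 317/874 = 36.3%, Variant B 224/504 = 44.4% → Variant B
Returning users: Variant A 979/1758 = 55.7%, Variant B 192/284 = 67.6% → Variant B
Power users: Variant A 84/287 = 29.3%, Variant B 1028/2596 = 39.6% → Variant B
Overall: Variant A 1380/2919 = 47.3%, Variant B 1444/3384 = 42.7% → Variant A
Variant B wins each user group but Variant A wins overall — the comparison reverses. Variant B's views skew toward power users, which has a lower base rate.

Yes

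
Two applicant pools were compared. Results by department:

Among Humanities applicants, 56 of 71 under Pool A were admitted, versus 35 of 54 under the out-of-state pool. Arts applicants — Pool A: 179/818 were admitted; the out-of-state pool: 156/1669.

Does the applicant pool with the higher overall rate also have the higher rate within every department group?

Humanities: Pool A 56/71 = 78.9%, the out-of-state pool 35/54 = 64.8% → Pool A
Arts: Pool A 179/818 = 21.9%, the out-of-state pool 156/1669 = 9.3% → Pool A
Overall: Pool A 235/889 = 26.4%, the out-of-state pool 191/1723 = 11.1% → Pool A
Pool A wins overall and in every department group — no reversal.

Yes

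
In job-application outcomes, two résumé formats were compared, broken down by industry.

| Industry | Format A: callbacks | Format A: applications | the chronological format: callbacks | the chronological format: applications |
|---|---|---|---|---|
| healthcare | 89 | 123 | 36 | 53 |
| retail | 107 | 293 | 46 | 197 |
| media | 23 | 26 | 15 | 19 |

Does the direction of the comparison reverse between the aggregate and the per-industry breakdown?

No

Healthcare: Format A 89/123 = 72.4%, the chronological format 36/53 = 67.9% → Format A
Retail: Format A 107/293 = 36.5%, the chronological format 46/197 = 23.4% → Format A
Media: Format A 23/26 = 88.5%, the chronological format 15/19 = 78.9% → Format A
Overall: Format A 219/442 = 49.5%, the chronological format 97/269 = 36.1% → Format A
Format A wins overall and in every industry group — no reversal.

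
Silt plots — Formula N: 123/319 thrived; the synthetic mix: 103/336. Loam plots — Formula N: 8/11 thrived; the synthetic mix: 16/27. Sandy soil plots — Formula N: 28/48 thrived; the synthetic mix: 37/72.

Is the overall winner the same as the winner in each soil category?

Yes

Silt: Formula N 123/319 = 38.6%, the synthetic mix 103/336 = 30.7% → Formula N
Loam: Formula N 8/11 = 72.7%, the synthetic mix 16/27 = 59.3% → Formula N
Sandy soil: Formula N 28/48 = 58.3%, the synthetic mix 37/72 = 51.4% → Formula N
Overall: Formula N 159/378 = 42.1%, the synthetic mix 156/435 = 35.9% → Formula N
Formula N wins overall and in every soil group — no reversal.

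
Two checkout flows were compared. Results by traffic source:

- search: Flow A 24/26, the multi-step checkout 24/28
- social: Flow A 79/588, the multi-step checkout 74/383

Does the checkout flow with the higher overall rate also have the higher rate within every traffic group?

Search: Flow A 24/26 = 92.3%, the multi-step checkout 24/28 = 85.7% → Flow A
Social: Flow A 79/588 = 13.4%, the multi-step checkout 74/383 = 19.3% → the multi-step checkout
Overall: Flow A 103/614 = 16.8%, the multi-step checkout 98/411 = 23.8% → the multi-step checkout
Neither sweeps: Flow A wins 1 of 2 groups, the multi-step checkout wins 1. The multi-step checkout wins overall but not every group — no Simpson reversal.

No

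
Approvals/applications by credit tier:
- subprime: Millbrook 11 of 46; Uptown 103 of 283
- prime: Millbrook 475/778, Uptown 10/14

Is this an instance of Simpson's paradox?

Yes

Subprime: Millbrook 11/46 = 23.9%, Uptown 103/283 = 36.4% → Uptown
Prime: Millbrook 475/778 = 61.1%, Uptown 10/14 = 71.4% → Uptown
Overall: Millbrook 486/824 = 59.0%, Uptown 113/297 = 38.0% → Millbrook
Uptown wins each credit group but Millbrook wins overall — the comparison reverses. Uptown's applications skew toward subprime, which has a lower base rate.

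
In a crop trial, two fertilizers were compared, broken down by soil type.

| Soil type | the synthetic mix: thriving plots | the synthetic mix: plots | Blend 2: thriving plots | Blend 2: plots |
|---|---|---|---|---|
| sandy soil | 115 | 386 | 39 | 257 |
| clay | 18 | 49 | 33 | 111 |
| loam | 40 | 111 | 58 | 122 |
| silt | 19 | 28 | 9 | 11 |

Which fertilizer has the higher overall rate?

Sandy soil: the synthetic mix 115/386 = 29.8%, Blend 2 39/257 = 15.2% → the synthetic mix
Clay: the synthetic mix 18/49 = 36.7%, Blend 2 33/111 = 29.7% → the synthetic mix
Loam: the synthetic mix 40/111 = 36.0%, Blend 2 58/122 = 47.5% → Blend 2
Silt: the synthetic mix 19/28 = 67.9%, Blend 2 9/11 = 81.8% → Blend 2
Overall: the synthetic mix 192/574 = 33.4%, Blend 2 139/501 = 27.7% → the synthetic mix
(Neither sweeps every soil group, but the synthetic mix has the higher pooled rate.)

the synthetic mix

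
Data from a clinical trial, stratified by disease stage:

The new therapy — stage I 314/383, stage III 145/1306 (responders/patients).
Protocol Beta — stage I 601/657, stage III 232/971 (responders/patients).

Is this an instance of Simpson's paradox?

No

Stage I: the new therapy 314/383 = 82.0%, Protocol Beta 601/657 = 91.5% → Protocol Beta
Stage III: the new therapy 145/1306 = 11.1%, Protocol Beta 232/971 = 23.9% → Protocol Beta
Overall: the new therapy 459/1689 = 27.2%, Protocol Beta 833/1628 = 51.2% → Protocol Beta
Protocol Beta wins overall and in every disease group — no reversal.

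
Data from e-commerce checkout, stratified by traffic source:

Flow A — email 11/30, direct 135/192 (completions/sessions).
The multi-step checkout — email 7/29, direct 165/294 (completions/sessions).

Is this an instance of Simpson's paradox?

No

Email: Flow A 11/30 = 36.7%, the multi-step checkout 7/29 = 24.1% → Flow A
Direct: Flow A 135/192 = 70.3%, the multi-step checkout 165/294 = 56.1% → Flow A
Overall: Flow A 146/222 = 65.8%, the multi-step checkout 172/323 = 53.3% → Flow A
Flow A wins overall and in every traffic group — no reversal.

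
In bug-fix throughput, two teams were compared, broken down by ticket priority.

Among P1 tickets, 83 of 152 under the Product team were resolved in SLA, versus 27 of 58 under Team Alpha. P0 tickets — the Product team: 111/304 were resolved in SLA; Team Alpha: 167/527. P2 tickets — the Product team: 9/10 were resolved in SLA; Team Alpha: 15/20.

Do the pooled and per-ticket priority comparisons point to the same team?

Yes

P1: the Product team 83/152 = 54.6%, Team Alpha 27/58 = 46.6% → the Product team
P0: the Product team 111/304 = 36.5%, Team Alpha 167/527 = 31.7% → the Product team
P2: the Product team 9/10 = 90.0%, Team Alpha 15/20 = 75.0% → the Product team
Overall: the Product team 203/466 = 43.6%, Team Alpha 209/605 = 34.5% → the Product team
The Product team wins overall and in every ticket group — no reversal.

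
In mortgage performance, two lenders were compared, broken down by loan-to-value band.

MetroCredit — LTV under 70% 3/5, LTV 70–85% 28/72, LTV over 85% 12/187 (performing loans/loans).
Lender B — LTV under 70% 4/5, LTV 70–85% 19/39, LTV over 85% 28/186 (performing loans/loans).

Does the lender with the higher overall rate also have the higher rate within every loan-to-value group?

LTV under 70%: MetroCredit 3/5 = 60.0%, Lender B 4/5 = 80.0% → Lender B
LTV 70–85%: MetroCredit 28/72 = 38.9%, Lender B 19/39 = 48.7% → Lender B
LTV over 85%: MetroCredit 12/187 = 6.4%, Lender B 28/186 = 15.1% → Lender B
Overall: MetroCredit 43/264 = 16.3%, Lender B 51/230 = 22.2% → Lender B
Lender B wins overall and in every loan-to-value group — no reversal.

Yes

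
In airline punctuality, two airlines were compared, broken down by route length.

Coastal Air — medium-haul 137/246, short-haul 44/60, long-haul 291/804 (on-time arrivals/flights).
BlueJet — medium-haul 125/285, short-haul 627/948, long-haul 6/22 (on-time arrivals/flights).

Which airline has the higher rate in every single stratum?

Medium-haul: Coastal Air 137/246 = 55.7%, BlueJet 125/285 = 43.9% → Coastal Air
Short-haul: Coastal Air 44/60 = 73.3%, BlueJet 627/948 = 66.1% → Coastal Air
Long-haul: Coastal Air 291/804 = 36.2%, BlueJet 6/22 = 27.3% → Coastal Air
Coastal Air has the higher rate in all 3 groups.

Coastal Air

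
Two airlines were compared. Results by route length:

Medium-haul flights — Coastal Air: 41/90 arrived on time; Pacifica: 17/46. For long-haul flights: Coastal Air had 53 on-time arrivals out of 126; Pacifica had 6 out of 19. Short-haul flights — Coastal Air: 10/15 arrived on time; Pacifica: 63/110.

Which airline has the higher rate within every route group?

Medium-haul: Coastal Air 41/90 = 45.6%, Pacifica 17/46 = 37.0% → Coastal Air
Long-haul: Coastal Air 53/126 = 42.1%, Pacifica 6/19 = 31.6% → Coastal Air
Short-haul: Coastal Air 10/15 = 66.7%, Pacifica 63/110 = 57.3% → Coastal Air
Coastal Air has the higher rate in all 3 groups.

Coastal Air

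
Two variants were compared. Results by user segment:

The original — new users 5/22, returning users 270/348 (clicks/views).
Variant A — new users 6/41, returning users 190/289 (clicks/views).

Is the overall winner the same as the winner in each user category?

New users: the original 5/22 = 22.7%, Variant A 6/41 = 14.6% → the original
Returning users: the original 270/348 = 77.6%, Variant A 190/289 = 65.7% → the original
Overall: the original 275/370 = 74.3%, Variant A 196/330 = 59.4% → the original
The original wins overall and in every user group — no reversal.

Yes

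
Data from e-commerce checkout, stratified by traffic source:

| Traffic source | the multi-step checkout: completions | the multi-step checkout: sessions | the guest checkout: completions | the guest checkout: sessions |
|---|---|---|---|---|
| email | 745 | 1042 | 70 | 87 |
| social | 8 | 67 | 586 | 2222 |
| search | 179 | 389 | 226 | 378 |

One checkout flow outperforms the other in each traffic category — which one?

Email: the multi-step checkout 745/1042 = 71.5%, the guest checkout 70/87 = 80.5% → the guest checkout
Social: the multi-step checkout 8/67 = 11.9%, the guest checkout 586/2222 = 26.4% → the guest checkout
Search: the multi-step checkout 179/389 = 46.0%, the guest checkout 226/378 = 59.8% → the guest checkout
The guest checkout has the higher rate in all 3 groups.

the guest checkout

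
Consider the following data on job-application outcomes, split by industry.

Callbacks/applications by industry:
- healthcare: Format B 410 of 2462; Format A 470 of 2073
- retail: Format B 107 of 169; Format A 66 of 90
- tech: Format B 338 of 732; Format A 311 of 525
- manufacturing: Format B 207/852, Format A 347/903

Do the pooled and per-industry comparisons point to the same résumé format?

Healthcare: Format B 410/2462 = 16.7%, Format A 470/2073 = 22.7% → Format A
Retail: Format B 107/169 = 63.3%, Format A 66/90 = 73.3% → Format A
Tech: Format B 338/732 = 46.2%, Format A 311/525 = 59.2% → Format A
Manufacturing: Format B 207/852 = 24.3%, Format A 347/903 = 38.4% → Format A
Overall: Format B 1062/4215 = 25.2%, Format A 1194/3591 = 33.2% → Format A
Format A wins overall and in every industry group — no reversal.

Yes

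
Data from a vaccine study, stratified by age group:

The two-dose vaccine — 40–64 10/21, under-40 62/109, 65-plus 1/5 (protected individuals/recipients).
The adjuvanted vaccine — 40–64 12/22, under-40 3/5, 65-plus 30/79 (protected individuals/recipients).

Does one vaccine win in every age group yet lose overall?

40–64: the two-dose vaccine 10/21 = 47.6%, the adjuvanted vaccine 12/22 = 54.5% → the adjuvanted vaccine
Under-40: the two-dose vaccine 62/109 = 56.9%, the adjuvanted vaccine 3/5 = 60.0% → the adjuvanted vaccine
65-plus: the two-dose vaccine 1/5 = 20.0%, the adjuvanted vaccine 30/79 = 38.0% → the adjuvanted vaccine
Overall: the two-dose vaccine 73/135 = 54.1%, the adjuvanted vaccine 45/106 = 42.5% → the two-dose vaccine
The adjuvanted vaccine wins each age group but the two-dose vaccine wins overall — the comparison reverses. The adjuvanted vaccine's recipients skew toward 65-plus, which has a lower base rate.

Yes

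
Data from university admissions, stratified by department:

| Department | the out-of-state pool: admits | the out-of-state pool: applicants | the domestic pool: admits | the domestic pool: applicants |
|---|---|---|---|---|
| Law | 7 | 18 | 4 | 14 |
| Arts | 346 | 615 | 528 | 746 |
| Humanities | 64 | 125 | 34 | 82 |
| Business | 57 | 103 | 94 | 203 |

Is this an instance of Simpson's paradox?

Law: the out-of-state pool 7/18 = 38.9%, the domestic pool 4/14 = 28.6% → the out-of-state pool
Arts: the out-of-state pool 346/615 = 56.3%, the domestic pool 528/746 = 70.8% → the domestic pool
Humanities: the out-of-state pool 64/125 = 51.2%, the domestic pool 34/82 = 41.5% → the out-of-state pool
Business: the out-of-state pool 57/103 = 55.3%, the domestic pool 94/203 = 46.3% → the out-of-state pool
Overall: the out-of-state pool 474/861 = 55.1%, the domestic pool 660/1045 = 63.2% → the domestic pool
Neither sweeps: the out-of-state pool wins 3 of 4 groups, the domestic pool wins 1. The domestic pool wins overall but not every group — no Simpson reversal.

No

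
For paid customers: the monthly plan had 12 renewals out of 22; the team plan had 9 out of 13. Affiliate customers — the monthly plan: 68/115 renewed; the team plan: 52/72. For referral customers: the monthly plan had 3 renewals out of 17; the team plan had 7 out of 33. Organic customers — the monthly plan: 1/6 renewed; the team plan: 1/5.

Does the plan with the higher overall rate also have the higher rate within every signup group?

Paid: the monthly plan 12/22 = 54.5%, the team plan 9/13 = 69.2% → the team plan
Affiliate: the monthly plan 68/115 = 59.1%, the team plan 52/72 = 72.2% → the team plan
Referral: the monthly plan 3/17 = 17.6%, the team plan 7/33 = 21.2% → the team plan
Organic: the monthly plan 1/6 = 16.7%, the team plan 1/5 = 20.0% → the team plan
Overall: the monthly plan 84/160 = 52.5%, the team plan 69/123 = 56.1% → the team plan
The team plan wins overall and in every signup group — no reversal.

Yes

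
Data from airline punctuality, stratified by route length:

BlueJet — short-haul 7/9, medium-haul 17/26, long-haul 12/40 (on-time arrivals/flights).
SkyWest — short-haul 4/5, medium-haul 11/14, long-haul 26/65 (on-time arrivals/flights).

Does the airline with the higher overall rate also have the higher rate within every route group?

Short-haul: BlueJet 7/9 = 77.8%, SkyWest 4/5 = 80.0% → SkyWest
Medium-haul: BlueJet 17/26 = 65.4%, SkyWest 11/14 = 78.6% → SkyWest
Long-haul: BlueJet 12/40 = 30.0%, SkyWest 26/65 = 40.0% → SkyWest
Overall: BlueJet 36/75 = 48.0%, SkyWest 41/84 = 48.8% → SkyWest
SkyWest wins overall and in every route group — no reversal.

Yes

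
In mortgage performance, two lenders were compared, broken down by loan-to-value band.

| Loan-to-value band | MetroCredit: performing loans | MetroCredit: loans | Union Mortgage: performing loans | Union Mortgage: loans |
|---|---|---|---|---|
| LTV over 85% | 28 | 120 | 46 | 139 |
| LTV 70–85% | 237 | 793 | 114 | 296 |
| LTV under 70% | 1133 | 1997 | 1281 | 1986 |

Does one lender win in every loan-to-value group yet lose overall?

LTV over 85%: MetroCredit 28/120 = 23.3%, Union Mortgage 46/139 = 33.1% → Union Mortgage
LTV 70–85%: MetroCredit 237/793 = 29.9%, Union Mortgage 114/296 = 38.5% → Union Mortgage
LTV under 70%: MetroCredit 1133/1997 = 56.7%, Union Mortgage 1281/1986 = 64.5% → Union Mortgage
Overall: MetroCredit 1398/2910 = 48.0%, Union Mortgage 1441/2421 = 59.5% → Union Mortgage
Union Mortgage wins overall and in every loan-to-value group — no reversal.

No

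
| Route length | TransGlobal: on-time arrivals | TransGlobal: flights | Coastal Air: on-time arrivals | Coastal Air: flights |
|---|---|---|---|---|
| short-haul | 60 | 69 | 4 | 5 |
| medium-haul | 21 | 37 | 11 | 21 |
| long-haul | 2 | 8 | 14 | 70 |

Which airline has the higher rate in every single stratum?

TransGlobal

Short-haul: TransGlobal 60/69 = 87.0%, Coastal Air 4/5 = 80.0% → TransGlobal
Medium-haul: TransGlobal 21/37 = 56.8%, Coastal Air 11/21 = 52.4% → TransGlobal
Long-haul: TransGlobal 2/8 = 25.0%, Coastal Air 14/70 = 20.0% → TransGlobal
TransGlobal has the higher rate in all 3 groups.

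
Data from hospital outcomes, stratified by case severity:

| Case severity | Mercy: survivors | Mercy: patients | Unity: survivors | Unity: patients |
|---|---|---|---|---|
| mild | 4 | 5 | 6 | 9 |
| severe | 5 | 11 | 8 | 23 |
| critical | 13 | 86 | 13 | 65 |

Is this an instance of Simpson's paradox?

No

Mild: Mercy 4/5 = 80.0%, Unity 6/9 = 66.7% → Mercy
Severe: Mercy 5/11 = 45.5%, Unity 8/23 = 34.8% → Mercy
Critical: Mercy 13/86 = 15.1%, Unity 13/65 = 20.0% → Unity
Overall: Mercy 22/102 = 21.6%, Unity 27/97 = 27.8% → Unity
Neither sweeps: Mercy wins 2 of 3 groups, Unity wins 1. Unity wins overall but not every group — no Simpson reversal.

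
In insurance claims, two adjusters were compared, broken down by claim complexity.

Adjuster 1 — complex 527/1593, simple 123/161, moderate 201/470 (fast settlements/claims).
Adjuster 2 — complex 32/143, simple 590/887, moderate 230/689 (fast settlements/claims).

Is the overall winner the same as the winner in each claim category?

Complex: Adjuster 1 527/1593 = 33.1%, Adjuster 2 32/143 = 22.4% → Adjuster 1
Simple: Adjuster 1 123/161 = 76.4%, Adjuster 2 590/887 = 66.5% → Adjuster 1
Moderate: Adjuster 1 201/470 = 42.8%, Adjuster 2 230/689 = 33.4% → Adjuster 1
Overall: Adjuster 1 851/2224 = 38.3%, Adjuster 2 852/1719 = 49.6% → Adjuster 2
Adjuster 1 wins each claim group but Adjuster 2 wins overall — the comparison reverses. Adjuster 1's claims skew toward complex, which has a lower base rate.

No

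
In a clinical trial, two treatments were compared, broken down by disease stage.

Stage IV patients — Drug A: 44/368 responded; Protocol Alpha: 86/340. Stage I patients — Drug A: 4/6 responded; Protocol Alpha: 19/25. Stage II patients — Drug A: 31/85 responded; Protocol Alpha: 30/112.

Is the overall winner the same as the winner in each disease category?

Stage IV: Drug A 44/368 = 12.0%, Protocol Alpha 86/340 = 25.3% → Protocol Alpha
Stage I: Drug A 4/6 = 66.7%, Protocol Alpha 19/25 = 76.0% → Protocol Alpha
Stage II: Drug A 31/85 = 36.5%, Protocol Alpha 30/112 = 26.8% → Drug A
Overall: Drug A 79/459 = 17.2%, Protocol Alpha 135/477 = 28.3% → Protocol Alpha
Neither sweeps: Drug A wins 1 of 3 groups, Protocol Alpha wins 2. Protocol Alpha wins overall but not every group — no Simpson reversal.

No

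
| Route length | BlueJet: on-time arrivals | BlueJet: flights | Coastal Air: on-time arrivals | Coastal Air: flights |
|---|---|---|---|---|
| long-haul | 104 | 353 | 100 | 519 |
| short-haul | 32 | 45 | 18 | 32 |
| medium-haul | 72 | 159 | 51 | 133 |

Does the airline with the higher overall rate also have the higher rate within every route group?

Yes

Long-haul: BlueJet 104/353 = 29.5%, Coastal Air 100/519 = 19.3% → BlueJet
Short-haul: BlueJet 32/45 = 71.1%, Coastal Air 18/32 = 56.2% → BlueJet
Medium-haul: BlueJet 72/159 = 45.3%, Coastal Air 51/133 = 38.3% → BlueJet
Overall: BlueJet 208/557 = 37.3%, Coastal Air 169/684 = 24.7% → BlueJet
BlueJet wins overall and in every route group — no reversal.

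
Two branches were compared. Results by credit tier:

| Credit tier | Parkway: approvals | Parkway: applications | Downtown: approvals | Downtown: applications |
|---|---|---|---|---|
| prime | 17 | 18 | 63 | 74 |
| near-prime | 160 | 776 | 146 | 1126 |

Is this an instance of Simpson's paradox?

Prime: Parkway 17/18 = 94.4%, Downtown 63/74 = 85.1% → Parkway
Near-prime: Parkway 160/776 = 20.6%, Downtown 146/1126 = 13.0% → Parkway
Overall: Parkway 177/794 = 22.3%, Downtown 209/1200 = 17.4% → Parkway
Parkway wins overall and in every credit group — no reversal.

No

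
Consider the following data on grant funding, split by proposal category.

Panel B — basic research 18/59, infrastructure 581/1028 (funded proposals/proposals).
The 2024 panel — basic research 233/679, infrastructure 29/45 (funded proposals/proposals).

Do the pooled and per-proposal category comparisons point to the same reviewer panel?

Basic research: Panel B 18/59 = 30.5%, the 2024 panel 233/679 = 34.3% → the 2024 panel
Infrastructure: Panel B 581/1028 = 56.5%, the 2024 panel 29/45 = 64.4% → the 2024 panel
Overall: Panel B 599/1087 = 55.1%, the 2024 panel 262/724 = 36.2% → Panel B
The 2024 panel wins each proposal group but Panel B wins overall — the comparison reverses. The 2024 panel's proposals skew toward basic research, which has a lower base rate.

No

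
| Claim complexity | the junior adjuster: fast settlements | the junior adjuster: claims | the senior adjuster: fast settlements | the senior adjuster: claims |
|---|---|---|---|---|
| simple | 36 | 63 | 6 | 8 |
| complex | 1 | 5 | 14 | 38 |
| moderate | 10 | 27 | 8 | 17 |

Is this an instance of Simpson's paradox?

Simple: the junior adjuster 36/63 = 57.1%, the senior adjuster 6/8 = 75.0% → the senior adjuster
Complex: the junior adjuster 1/5 = 20.0%, the senior adjuster 14/38 = 36.8% → the senior adjuster
Moderate: the junior adjuster 10/27 = 37.0%, the senior adjuster 8/17 = 47.1% → the senior adjuster
Overall: the junior adjuster 47/95 = 49.5%, the senior adjuster 28/63 = 44.4% → the junior adjuster
The senior adjuster wins each claim group but the junior adjuster wins overall — the comparison reverses. The senior adjuster's claims skew toward complex, which has a lower base rate.

Yes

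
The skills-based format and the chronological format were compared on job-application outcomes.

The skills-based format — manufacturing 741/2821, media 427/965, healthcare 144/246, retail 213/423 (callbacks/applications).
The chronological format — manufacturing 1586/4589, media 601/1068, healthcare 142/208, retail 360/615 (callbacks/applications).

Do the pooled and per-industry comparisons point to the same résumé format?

Yes

Manufacturing: the skills-based format 741/2821 = 26.3%, the chronological format 1586/4589 = 34.6% → the chronological format
Media: the skills-based format 427/965 = 44.2%, the chronological format 601/1068 = 56.3% → the chronological format
Healthcare: the skills-based format 144/246 = 58.5%, the chronological format 142/208 = 68.3% → the chronological format
Retail: the skills-based format 213/423 = 50.4%, the chronological format 360/615 = 58.5% → the chronological format
Overall: the skills-based format 1525/4455 = 34.2%, the chronological format 2689/6480 = 41.5% → the chronological format
The chronological format wins overall and in every industry group — no reversal.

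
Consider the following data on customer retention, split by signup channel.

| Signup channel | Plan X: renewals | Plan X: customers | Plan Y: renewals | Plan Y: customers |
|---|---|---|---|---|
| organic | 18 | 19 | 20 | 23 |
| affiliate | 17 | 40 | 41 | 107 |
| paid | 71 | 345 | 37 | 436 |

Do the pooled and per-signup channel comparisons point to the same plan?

Yes

Organic: Plan X 18/19 = 94.7%, Plan Y 20/23 = 87.0% → Plan X
Affiliate: Plan X 17/40 = 42.5%, Plan Y 41/107 = 38.3% → Plan X
Paid: Plan X 71/345 = 20.6%, Plan Y 37/436 = 8.5% → Plan X
Overall: Plan X 106/404 = 26.2%, Plan Y 98/566 = 17.3% → Plan X
Plan X wins overall and in every signup group — no reversal.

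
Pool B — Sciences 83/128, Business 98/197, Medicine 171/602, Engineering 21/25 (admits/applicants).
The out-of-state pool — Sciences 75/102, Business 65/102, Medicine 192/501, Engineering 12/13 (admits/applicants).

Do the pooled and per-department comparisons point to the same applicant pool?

Sciences: Pool B 83/128 = 64.8%, the out-of-state pool 75/102 = 73.5% → the out-of-state pool
Business: Pool B 98/197 = 49.7%, the out-of-state pool 65/102 = 63.7% → the out-of-state pool
Medicine: Pool B 171/602 = 28.4%, the out-of-state pool 192/501 = 38.3% → the out-of-state pool
Engineering: Pool B 21/25 = 84.0%, the out-of-state pool 12/13 = 92.3% → the out-of-state pool
Overall: Pool B 373/952 = 39.2%, the out-of-state pool 344/718 = 47.9% → the out-of-state pool
The out-of-state pool wins overall and in every department group — no reversal.

Yes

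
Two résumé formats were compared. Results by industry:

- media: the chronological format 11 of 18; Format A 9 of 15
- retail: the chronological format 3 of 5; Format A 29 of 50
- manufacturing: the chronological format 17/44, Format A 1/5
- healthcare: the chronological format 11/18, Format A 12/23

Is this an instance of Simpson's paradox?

Yes

Media: the chronological format 11/18 = 61.1%, Format A 9/15 = 60.0% → the chronological format
Retail: the chronological format 3/5 = 60.0%, Format A 29/50 = 58.0% → the chronological format
Manufacturing: the chronological format 17/44 = 38.6%, Format A 1/5 = 20.0% → the chronological format
Healthcare: the chronological format 11/18 = 61.1%, Format A 12/23 = 52.2% → the chronological format
Overall: the chronological format 42/85 = 49.4%, Format A 51/93 = 54.8% → Format A
The chronological format wins each industry group but Format A wins overall — the comparison reverses. The chronological format's applications skew toward manufacturing, which has a lower base rate.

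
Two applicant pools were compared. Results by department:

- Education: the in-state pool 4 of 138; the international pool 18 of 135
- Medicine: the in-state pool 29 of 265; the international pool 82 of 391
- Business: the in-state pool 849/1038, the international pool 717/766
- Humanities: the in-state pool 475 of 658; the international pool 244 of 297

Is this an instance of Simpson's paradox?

Education: the in-state pool 4/138 = 2.9%, the international pool 18/135 = 13.3% → the international pool
Medicine: the in-state pool 29/265 = 10.9%, the international pool 82/391 = 21.0% → the international pool
Business: the in-state pool 849/1038 = 81.8%, the international pool 717/766 = 93.6% → the international pool
Humanities: the in-state pool 475/658 = 72.2%, the international pool 244/297 = 82.2% → the international pool
Overall: the in-state pool 1357/2099 = 64.6%, the international pool 1061/1589 = 66.8% → the international pool
The international pool wins overall and in every department group — no reversal.

No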